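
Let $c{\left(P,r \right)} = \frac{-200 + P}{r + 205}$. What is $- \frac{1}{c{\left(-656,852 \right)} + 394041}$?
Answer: $- \frac{1057}{416500481} \approx -2.5378 \cdot 10^{-6}$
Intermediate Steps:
$c{\left(P,r \right)} = \frac{-200 + P}{205 + r}$
$- \frac{1}{c{\left(-656,852 \right)} + 394041} = - \frac{1}{\frac{-200 - 656}{205 + 852} + 394041} = - \frac{1}{\frac{1}{1057} \left(-856\right) + 394041} = - \frac{1}{- \frac{856}{1057} + 394041} = - \frac{1}{\frac{416500481}{1057}} = \left(-1\right) \frac{1057}{416500481} = - \frac{1057}{416500481}$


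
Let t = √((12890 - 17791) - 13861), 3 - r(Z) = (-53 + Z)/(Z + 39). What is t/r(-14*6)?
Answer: -45*I*√18762/2 ≈ -3081.9*I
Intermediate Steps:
r(Z) = 3 - (-53 + Z)/(39 + Z) (r(Z) = 3 - (-53 + Z)/(Z + 39) = 3 - (-53 + Z)/(39 + Z))
t = I*√18762 (t = √(-4901 - 13861) = √(-18762) = I*√18762 ≈ 136.97*I)
t/r(-14*6) = (I*√18762)/((2*(85 - 14*6)/(39 - 14*6))) = (I*√18762)/((2*(85 - 84)/(39 - 84))) = (I*√18762)/((2*1/(-45))) = (I*√18762)/((2*(-1/45)*1)) = (I*√18762)/(-2/45) = (I*√18762)*(-45/2) = -45*I*√18762/2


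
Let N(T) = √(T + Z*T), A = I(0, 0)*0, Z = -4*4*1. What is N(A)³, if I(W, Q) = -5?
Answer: 0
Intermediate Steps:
Z = -16 (Z = -16*1 = -16)
A = 0 (A = -5*0 = 0)
N(T) = √15*√(-T) (N(T) = √(T - 16*T) = √(-15*T) = √15*√(-T))
N(A)³ = (√15*√(-1*0))³ = (√15*√0)³ = (√15*0)³ = 0³ = 0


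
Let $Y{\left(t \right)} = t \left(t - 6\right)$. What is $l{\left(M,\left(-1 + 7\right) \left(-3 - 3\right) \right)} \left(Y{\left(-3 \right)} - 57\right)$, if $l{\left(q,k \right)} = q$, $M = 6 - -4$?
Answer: $-300$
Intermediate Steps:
$M = 10$ ($M = 6 + 4 = 10$)
$Y{\left(t \right)} = t \left(-6 + t\right)$
$l{\left(M,\left(-1 + 7\right) \left(-3 - 3\right) \right)} \left(Y{\left(-3 \right)} - 57\right) = 10 \left(- 3 \left(-6 - 3\right) - 57\right) = 10 \left(\left(-3\right) \left(-9\right) - 57\right) = 10 \left(27 - 57\right) = 10 \left(-30\right) = -300$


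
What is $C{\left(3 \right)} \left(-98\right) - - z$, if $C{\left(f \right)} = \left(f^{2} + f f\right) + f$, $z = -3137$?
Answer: $-5195$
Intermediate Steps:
$C{\left(f \right)} = f + 2 f^{2}$ ($C{\left(f \right)} = \left(f^{2} + f^{2}\right) + f = 2 f^{2} + f = f + 2 f^{2}$)
$C{\left(3 \right)} \left(-98\right) - - z = 3 \left(1 + 2 \cdot 3\right) \left(-98\right) - \left(-1\right) \left(-3137\right) = 3 \left(1 + 6\right) \left(-98\right) - 3137 = 3 \cdot 7 \left(-98\right) - 3137 = 21 \left(-98\right) - 3137 = -2058 - 3137 = -5195$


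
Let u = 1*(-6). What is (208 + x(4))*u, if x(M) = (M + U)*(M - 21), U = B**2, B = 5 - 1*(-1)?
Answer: 2832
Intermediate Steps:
u = -6
B = 6 (B = 5 + 1 = 6)
U = 36 (U = 6**2 = 36)
x(M) = (-21 + M)*(36 + M) (x(M) = (M + 36)*(M - 21) = (36 + M)*(-21 + M) = (-21 + M)*(36 + M))
(208 + x(4))*u = (208 + (-756 + 4**2 + 15*4))*(-6) = (208 + (-756 + 16 + 60))*(-6) = (208 - 680)*(-6) = -472*(-6) = 2832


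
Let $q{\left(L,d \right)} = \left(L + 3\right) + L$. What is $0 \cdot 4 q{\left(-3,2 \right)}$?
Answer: $0$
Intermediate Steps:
$q{\left(L,d \right)} = 3 + 2 L$ ($q{\left(L,d \right)} = \left(3 + L\right) + L = 3 + 2 L$)
$0 \cdot 4 q{\left(-3,2 \right)} = 0 \cdot 4 \left(3 + 2 \left(-3\right)\right) = 0 \left(3 - 6\right) = 0 \left(-3\right) = 0$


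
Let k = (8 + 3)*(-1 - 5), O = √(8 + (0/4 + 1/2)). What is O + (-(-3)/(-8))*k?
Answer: 99/4 + √34/2 ≈ 27.665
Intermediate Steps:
O = √34/2 (O = √(8 + (0*(¼) + 1*(½))) = √(8 + (0 + ½)) = √(8 + ½) = √(17/2) = √34/2 ≈ 2.9155)
k = -66 (k = 11*(-6) = -66)
O + (-(-3)/(-8))*k = √34/2 - (-3)/(-8)*(-66) = √34/2 - (-3)*(-1)/8*(-66) = √34/2 - 1*3/8*(-66) = √34/2 - 3/8*(-66) = √34/2 + 99/4 = 99/4 + √34/2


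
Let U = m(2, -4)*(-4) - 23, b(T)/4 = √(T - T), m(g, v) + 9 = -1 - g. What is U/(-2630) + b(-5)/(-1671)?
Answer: -5/526 ≈ -0.0095057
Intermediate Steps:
m(g, v) = -10 - g (m(g, v) = -9 + (-1 - g) = -10 - g)
b(T) = 0 (b(T) = 4*√(T - T) = 4*√0 = 4*0 = 0)
U = 25 (U = (-10 - 1*2)*(-4) - 23 = (-10 - 2)*(-4) - 23 = -12*(-4) - 23 = 48 - 23 = 25)
U/(-2630) + b(-5)/(-1671) = 25/(-2630) + 0/(-1671) = 25*(-1/2630) + 0*(-1/1671) = -5/526 + 0 = -5/526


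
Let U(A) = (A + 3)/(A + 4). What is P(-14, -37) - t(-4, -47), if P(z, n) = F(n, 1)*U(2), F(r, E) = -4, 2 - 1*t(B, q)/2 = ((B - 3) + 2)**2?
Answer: 128/3 ≈ 42.667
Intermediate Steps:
t(B, q) = 4 - 2*(-1 + B)**2 (t(B, q) = 4 - 2*((B - 3) + 2)**2 = 4 - 2*((-3 + B) + 2)**2 = 4 - 2*(-1 + B)**2)
U(A) = (3 + A)/(4 + A)
P(z, n) = -10/3 (P(z, n) = -4*(3 + 2)/(4 + 2) = -4*5/6 = -10/3)
P(-14, -37) - t(-4, -47) = -10/3 - (4 - 2*(-1 - 4)**2) = -10/3 - (4 - 2*(-5)**2) = -10/3 - (4 - 2*25) = -10/3 - (4 - 50) = -10/3 - 1*(-46) = -10/3 + 46 = 128/3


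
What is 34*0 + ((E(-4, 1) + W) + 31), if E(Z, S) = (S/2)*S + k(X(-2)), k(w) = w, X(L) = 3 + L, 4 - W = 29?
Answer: 15/2 ≈ 7.5000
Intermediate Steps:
W = -25 (W = 4 - 1*29 = 4 - 29 = -25)
E(Z, S) = 1 + S²/2 (E(Z, S) = (S/2)*S + (3 - 2) = (S*(½))*S + 1 = (S/2)*S + 1 = S²/2 + 1 = 1 + S²/2)
34*0 + ((E(-4, 1) + W) + 31) = 34*0 + (((1 + (½)*1²) - 25) + 31) = 0 + (((1 + (½)*1) - 25) + 31) = 0 + (((1 + ½) - 25) + 31) = 0 + ((3/2 - 25) + 31) = 0 + (-47/2 + 31) = 0 + 15/2 = 15/2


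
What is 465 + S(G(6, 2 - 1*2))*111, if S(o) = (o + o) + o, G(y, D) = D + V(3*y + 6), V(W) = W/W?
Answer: 798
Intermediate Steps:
V(W) = 1
G(y, D) = 1 + D (G(y, D) = D + 1 = 1 + D)
S(o) = 3*o (S(o) = 2*o + o = 3*o)
465 + S(G(6, 2 - 1*2))*111 = 465 + (3*(1 + (2 - 1*2)))*111 = 465 + (3*(1 + (2 - 2)))*111 = 465 + (3*(1 + 0))*111 = 465 + (3*1)*111 = 465 + 3*111 = 465 + 333 = 798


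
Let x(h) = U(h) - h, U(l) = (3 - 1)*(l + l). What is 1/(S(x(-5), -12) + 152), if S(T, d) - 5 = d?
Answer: 1/145 ≈ 0.0068966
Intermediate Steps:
U(l) = 4*l (U(l) = 2*(2*l) = 4*l)
x(h) = 3*h (x(h) = 4*h - h = 3*h)
S(T, d) = 5 + d
1/(S(x(-5), -12) + 152) = 1/((5 - 12) + 152) = 1/(-7 + 152) = 1/145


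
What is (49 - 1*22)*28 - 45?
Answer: 711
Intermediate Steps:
(49 - 1*22)*28 - 45 = (49 - 22)*28 - 45 = 27*28 - 45 = 756 - 45 = 711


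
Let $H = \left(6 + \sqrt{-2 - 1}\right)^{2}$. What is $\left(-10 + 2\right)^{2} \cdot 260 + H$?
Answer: $16673 + 12 i \sqrt{3} \approx 16673.0 + 20.785 i$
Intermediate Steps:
$H = \left(6 + i \sqrt{3}\right)^{2}$ ($H = \left(6 + \sqrt{-3}\right)^{2} = \left(6 + i \sqrt{3}\right)^{2} \approx 33.0 + 20.785 i$)
$\left(-10 + 2\right)^{2} \cdot 260 + H = \left(-10 + 2\right)^{2} \cdot 260 + \left(6 + i \sqrt{3}\right)^{2} = \left(-8\right)^{2} \cdot 260 + \left(6 + i \sqrt{3}\right)^{2} = 64 \cdot 260 + \left(6 + i \sqrt{3}\right)^{2} = 16640 + \left(6 + i \sqrt{3}\right)^{2}$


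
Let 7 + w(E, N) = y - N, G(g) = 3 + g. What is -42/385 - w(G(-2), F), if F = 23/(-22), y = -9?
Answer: 1633/110 ≈ 14.845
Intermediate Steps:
F = -23/22 (F = 23*(-1/22) = -23/22 ≈ -1.0455)
w(E, N) = -16 - N (w(E, N) = -7 + (-9 - N) = -16 - N)
-42/385 - w(G(-2), F) = -42/385 - (-16 - 1*(-23/22)) = -42*1/385 - (-16 + 23/22) = -6/55 - 1*(-329/22) = -6/55 + 329/22 = 1633/110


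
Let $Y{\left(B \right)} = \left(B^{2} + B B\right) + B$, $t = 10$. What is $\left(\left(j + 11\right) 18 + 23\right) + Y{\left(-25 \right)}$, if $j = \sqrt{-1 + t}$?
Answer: $1500$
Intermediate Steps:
$Y{\left(B \right)} = B + 2 B^{2}$ ($Y{\left(B \right)} = \left(B^{2} + B^{2}\right) + B = 2 B^{2} + B = B + 2 B^{2}$)
$j = 3$ ($j = \sqrt{-1 + 10} = \sqrt{9} = 3$)
$\left(\left(j + 11\right) 18 + 23\right) + Y{\left(-25 \right)} = \left(\left(3 + 11\right) 18 + 23\right) - 25 \left(1 + 2 \left(-25\right)\right) = \left(14 \cdot 18 + 23\right) - 25 \left(1 - 50\right) = \left(252 + 23\right) - -1225 = 275 + 1225 = 1500$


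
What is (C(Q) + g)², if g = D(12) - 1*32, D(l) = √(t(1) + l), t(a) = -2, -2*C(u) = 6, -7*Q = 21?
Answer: (35 - √10)² ≈ 1013.6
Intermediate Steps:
Q = -3 (Q = -⅐*21 = -3)
C(u) = -3 (C(u) = -½*6 = -3)
D(l) = √(-2 + l)
g = -32 + √10 (g = √(-2 + 12) - 1*32 = √10 - 32 = -32 + √10 ≈ -28.838)
(C(Q) + g)² = (-3 + (-32 + √10))² = (-35 + √10)²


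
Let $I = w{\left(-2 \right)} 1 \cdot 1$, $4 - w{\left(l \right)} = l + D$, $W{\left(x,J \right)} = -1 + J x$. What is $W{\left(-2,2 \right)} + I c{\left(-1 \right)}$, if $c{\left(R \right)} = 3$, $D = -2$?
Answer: $19$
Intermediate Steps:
$w{\left(l \right)} = 6 - l$ ($w{\left(l \right)} = 4 - \left(l - 2\right) = 4 - \left(-2 + l\right) = 6 - l$)
$I = 8$ ($I = \left(6 - -2\right) 1 \cdot 1 = \left(6 + 2\right) 1 \cdot 1 = 8 \cdot 1 \cdot 1 = 8 \cdot 1 = 8$)
$W{\left(-2,2 \right)} + I c{\left(-1 \right)} = \left(-1 + 2 \left(-2\right)\right) + 8 \cdot 3 = \left(-1 - 4\right) + 24 = -5 + 24 = 19$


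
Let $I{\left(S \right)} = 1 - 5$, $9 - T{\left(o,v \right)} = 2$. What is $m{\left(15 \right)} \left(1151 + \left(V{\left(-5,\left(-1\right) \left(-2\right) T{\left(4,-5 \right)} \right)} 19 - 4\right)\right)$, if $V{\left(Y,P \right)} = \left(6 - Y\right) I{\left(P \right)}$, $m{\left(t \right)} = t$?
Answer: $4665$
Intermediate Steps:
$T{\left(o,v \right)} = 7$ ($T{\left(o,v \right)} = 9 - 2 = 7$)
$I{\left(S \right)} = -4$ ($I{\left(S \right)} = 1 - 5 = -4$)
$V{\left(Y,P \right)} = -24 + 4 Y$ ($V{\left(Y,P \right)} = \left(6 - Y\right) \left(-4\right) = -24 + 4 Y$)
$m{\left(15 \right)} \left(1151 + \left(V{\left(-5,\left(-1\right) \left(-2\right) T{\left(4,-5 \right)} \right)} 19 - 4\right)\right) = 15 \left(1151 + \left(\left(-24 + 4 \left(-5\right)\right) 19 - 4\right)\right) = 15 \left(1151 + \left(\left(-24 - 20\right) 19 - 4\right)\right) = 15 \left(1151 - 840\right) = 15 \cdot 311 = 4665$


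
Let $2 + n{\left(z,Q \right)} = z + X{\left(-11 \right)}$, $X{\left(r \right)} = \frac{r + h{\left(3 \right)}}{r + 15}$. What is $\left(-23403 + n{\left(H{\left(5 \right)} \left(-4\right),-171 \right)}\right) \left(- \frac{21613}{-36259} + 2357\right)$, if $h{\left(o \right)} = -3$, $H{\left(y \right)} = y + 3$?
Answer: $- \frac{2003789483478}{36259} \approx -5.5263 \cdot 10^{7}$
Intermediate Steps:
$H{\left(y \right)} = 3 + y$
$X{\left(r \right)} = \frac{-3 + r}{15 + r}$ ($X{\left(r \right)} = \frac{r - 3}{r + 15} = \frac{-3 + r}{15 + r}$)
$n{\left(z,Q \right)} = - \frac{11}{2} + z$ ($n{\left(z,Q \right)} = -2 + \left(z + \frac{-3 - 11}{15 - 11}\right) = -2 + \left(z + \frac{1}{4} \left(-14\right)\right) = -2 + \left(z - \frac{7}{2}\right) = -2 + \left(- \frac{7}{2} + z\right) = - \frac{11}{2} + z$)
$\left(-23403 + n{\left(H{\left(5 \right)} \left(-4\right),-171 \right)}\right) \left(- \frac{21613}{-36259} + 2357\right) = \left(-23403 + \left(- \frac{11}{2} + \left(3 + 5\right) \left(-4\right)\right)\right) \left(- \frac{21613}{-36259} + 2357\right) = \left(-23403 + \left(- \frac{11}{2} + 8 \left(-4\right)\right)\right) \left(\left(-21613\right) \left(- \frac{1}{36259}\right) + 2357\right) = \left(-23403 - \frac{75}{2}\right) \left(\frac{21613}{36259} + 2357\right) = \left(-23403 - \frac{75}{2}\right) \frac{85484076}{36259} = \left(- \frac{46881}{2}\right) \frac{85484076}{36259} = - \frac{2003789483478}{36259}$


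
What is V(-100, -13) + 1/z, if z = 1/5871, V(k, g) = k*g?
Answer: 7171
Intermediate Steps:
V(k, g) = g*k
z = 1/5871 ≈ 0.00017033
V(-100, -13) + 1/z = -13*(-100) + 1/(1/5871) = 1300 + 5871 = 7171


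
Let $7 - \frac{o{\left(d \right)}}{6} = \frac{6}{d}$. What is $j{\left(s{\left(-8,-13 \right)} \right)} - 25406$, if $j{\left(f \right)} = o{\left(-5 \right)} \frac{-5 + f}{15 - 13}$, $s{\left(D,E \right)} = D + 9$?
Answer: $- \frac{127522}{5} \approx -25504.0$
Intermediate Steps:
$o{\left(d \right)} = 42 - \frac{36}{d}$ ($o{\left(d \right)} = 42 - 6 \frac{6}{d} = 42 - \frac{36}{d}$)
$s{\left(D,E \right)} = 9 + D$
$j{\left(f \right)} = -123 + \frac{123 f}{5}$ ($j{\left(f \right)} = \left(42 - \frac{36}{-5}\right) \frac{-5 + f}{15 - 13} = \left(42 - - \frac{36}{5}\right) \frac{-5 + f}{2} = \left(42 + \frac{36}{5}\right) \left(-5 + f\right) \frac{1}{2} = \frac{246 \left(- \frac{5}{2} + \frac{f}{2}\right)}{5} = -123 + \frac{123 f}{5}$)
$j{\left(s{\left(-8,-13 \right)} \right)} - 25406 = \left(-123 + \frac{123 \left(9 - 8\right)}{5}\right) - 25406 = \left(-123 + \frac{123}{5} \cdot 1\right) - 25406 = \left(-123 + \frac{123}{5}\right) - 25406 = - \frac{492}{5} - 25406 = - \frac{127522}{5}$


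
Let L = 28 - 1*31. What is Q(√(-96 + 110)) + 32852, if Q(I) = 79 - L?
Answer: 32934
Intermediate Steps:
L = -3 (L = 28 - 31 = -3)
Q(I) = 82 (Q(I) = 79 - 1*(-3) = 79 + 3 = 82)
Q(√(-96 + 110)) + 32852 = 82 + 32852 = 32934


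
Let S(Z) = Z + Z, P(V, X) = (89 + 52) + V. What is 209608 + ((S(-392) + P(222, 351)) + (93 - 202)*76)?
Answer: 200903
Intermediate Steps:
P(V, X) = 141 + V
S(Z) = 2*Z
209608 + ((S(-392) + P(222, 351)) + (93 - 202)*76) = 209608 + ((2*(-392) + (141 + 222)) + (93 - 202)*76) = 209608 + ((-784 + 363) - 109*76) = 209608 + (-421 - 8284) = 209608 - 8705 = 200903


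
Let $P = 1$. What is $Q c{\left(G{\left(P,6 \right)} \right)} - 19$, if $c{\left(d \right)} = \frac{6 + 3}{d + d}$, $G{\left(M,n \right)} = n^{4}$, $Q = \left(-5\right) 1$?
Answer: $- \frac{5477}{288} \approx -19.017$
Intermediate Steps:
$Q = -5$
$c{\left(d \right)} = \frac{9}{2 d}$
$Q c{\left(G{\left(P,6 \right)} \right)} - 19 = - 5 \frac{9}{2 \cdot 6^{4}} - 19 = - 5 \frac{9}{2 \cdot 1296} - 19 = - 5 \cdot \frac{9}{2} \cdot \frac{1}{1296} - 19 = \left(-5\right) \frac{1}{288} - 19 = - \frac{5}{288} - 19 = - \frac{5477}{288}$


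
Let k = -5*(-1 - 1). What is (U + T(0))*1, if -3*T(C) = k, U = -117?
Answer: -361/3 ≈ -120.33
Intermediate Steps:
k = 10 (k = -5*(-2) = 10)
T(C) = -10/3 (T(C) = -⅓*10 = -10/3)
(U + T(0))*1 = (-117 - 10/3)*1 = -361/3*1 = -361/3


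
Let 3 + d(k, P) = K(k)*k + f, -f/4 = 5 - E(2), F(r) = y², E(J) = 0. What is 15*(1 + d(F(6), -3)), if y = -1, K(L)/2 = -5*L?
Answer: -480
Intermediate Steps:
K(L) = -10*L (K(L) = 2*(-5*L) = -10*L)
F(r) = 1 (F(r) = (-1)² = 1)
f = -20 (f = -4*(5 - 1*0) = -4*(5 + 0) = -4*5 = -20)
d(k, P) = -23 - 10*k² (d(k, P) = -3 + ((-10*k)*k - 20) = -3 + (-10*k² - 20) = -3 + (-20 - 10*k²) = -23 - 10*k²)
15*(1 + d(F(6), -3)) = 15*(1 + (-23 - 10*1²)) = 15*(1 + (-23 - 10*1)) = 15*(1 + (-23 - 10)) = 15*(1 - 33) = 15*(-32) = -480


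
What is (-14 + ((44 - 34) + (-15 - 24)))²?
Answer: 1849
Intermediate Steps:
(-14 + ((44 - 34) + (-15 - 24)))² = (-14 + (10 - 39))² = (-14 - 29)² = (-43)² = 1849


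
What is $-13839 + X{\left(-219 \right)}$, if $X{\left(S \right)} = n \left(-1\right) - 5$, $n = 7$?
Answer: $-13851$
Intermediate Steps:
$X{\left(S \right)} = -12$ ($X{\left(S \right)} = 7 \left(-1\right) - 5 = -7 - 5 = -12$)
$-13839 + X{\left(-219 \right)} = -13839 - 12 = -13851$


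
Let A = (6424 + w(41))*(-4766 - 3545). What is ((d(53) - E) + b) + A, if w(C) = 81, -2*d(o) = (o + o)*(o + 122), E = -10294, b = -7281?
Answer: -54069317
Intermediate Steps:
d(o) = -o*(122 + o) (d(o) = -(o + o)*(o + 122)/2 = -2*o*(122 + o)/2 = -o*(122 + o))
A = -54063055 (A = (6424 + 81)*(-4766 - 3545) = 6505*(-8311) = -54063055)
((d(53) - E) + b) + A = ((-1*53*(122 + 53) - 1*(-10294)) - 7281) - 54063055 = ((-1*53*175 + 10294) - 7281) - 54063055 = ((-9275 + 10294) - 7281) - 54063055 = (1019 - 7281) - 54063055 = -6262 - 54063055 = -54069317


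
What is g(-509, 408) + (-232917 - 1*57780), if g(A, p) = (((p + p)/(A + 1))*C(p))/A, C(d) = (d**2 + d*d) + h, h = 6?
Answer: -18723607635/64643 ≈ -2.8965e+5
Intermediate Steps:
C(d) = 6 + 2*d**2 (C(d) = (d**2 + d*d) + 6 = (d**2 + d**2) + 6 = 2*d**2 + 6 = 6 + 2*d**2)
g(A, p) = 2*p*(6 + 2*p**2)/(A*(1 + A)) (g(A, p) = (((p + p)/(A + 1))*(6 + 2*p**2))/A = (((2*p)/(1 + A))*(6 + 2*p**2))/A = ((2*p/(1 + A))*(6 + 2*p**2))/A = (2*p*(6 + 2*p**2)/(1 + A))/A = 2*p*(6 + 2*p**2)/(A*(1 + A)))
g(-509, 408) + (-232917 - 1*57780) = 4*408*(3 + 408**2)/(-509*(1 - 509)) + (-232917 - 1*57780) = 4*408*(-1/509)*(3 + 166464)/(-508) + (-232917 - 57780) = 4*408*(-1/509)*(-1/508)*166467 - 290697 = 67918536/64643 - 290697 = -18723607635/64643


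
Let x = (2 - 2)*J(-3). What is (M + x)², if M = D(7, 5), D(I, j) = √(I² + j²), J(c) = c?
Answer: 74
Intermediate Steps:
x = 0 (x = (2 - 2)*(-3) = 0*(-3) = 0)
M = √74 (M = √(7² + 5²) = √(49 + 25) = √74 ≈ 8.6023)
(M + x)² = (√74 + 0)² = (√74)² = 74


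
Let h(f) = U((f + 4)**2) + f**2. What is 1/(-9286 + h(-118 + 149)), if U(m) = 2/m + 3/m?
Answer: -245/2039624 ≈ -0.00012012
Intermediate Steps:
U(m) = 5/m
h(f) = f**2 + 5/(4 + f)**2 (h(f) = 5/((f + 4)**2) + f**2 = 5/((4 + f)**2) + f**2 = 5/(4 + f)**2 + f**2 = f**2 + 5/(4 + f)**2)
1/(-9286 + h(-118 + 149)) = 1/(-9286 + ((-118 + 149)**2 + 5/(4 + (-118 + 149))**2)) = 1/(-9286 + (31**2 + 5/(4 + 31)**2)) = 1/(-9286 + (961 + 5/35**2)) = 1/(-9286 + (961 + 5*(1/1225))) = 1/(-9286 + (961 + 1/245)) = 1/(-9286 + 235446/245) = 1/(-2039624/245) = -245/2039624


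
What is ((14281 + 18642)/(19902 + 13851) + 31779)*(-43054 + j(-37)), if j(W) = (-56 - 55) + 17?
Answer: -46283544017480/33753 ≈ -1.3712e+9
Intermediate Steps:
j(W) = -94 (j(W) = -111 + 17 = -94)
((14281 + 18642)/(19902 + 13851) + 31779)*(-43054 + j(-37)) = ((14281 + 18642)/(19902 + 13851) + 31779)*(-43054 - 94) = (32923/33753 + 31779)*(-43148) = (1072669510/33753)*(-43148) = -46283544017480/33753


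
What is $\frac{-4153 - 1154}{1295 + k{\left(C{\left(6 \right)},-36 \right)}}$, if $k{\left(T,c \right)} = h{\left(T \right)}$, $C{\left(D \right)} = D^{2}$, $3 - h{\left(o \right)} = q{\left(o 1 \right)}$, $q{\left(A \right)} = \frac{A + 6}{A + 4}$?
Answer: $- \frac{106140}{25939} \approx -4.0919$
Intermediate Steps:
$q{\left(A \right)} = \frac{6 + A}{4 + A}$
$h{\left(o \right)} = 3 - \frac{6 + o}{4 + o}$ ($h{\left(o \right)} = 3 - \frac{6 + o 1}{4 + o 1} = 3 - \frac{6 + o}{4 + o}$)
$k{\left(T,c \right)} = \frac{2 \left(3 + T\right)}{4 + T}$
$\frac{-4153 - 1154}{1295 + k{\left(C{\left(6 \right)},-36 \right)}} = \frac{-4153 - 1154}{1295 + \frac{2 \left(3 + 6^{2}\right)}{4 + 6^{2}}} = - \frac{5307}{1295 + \frac{2 \left(3 + 36\right)}{4 + 36}} = - \frac{5307}{1295 + 2 \cdot \frac{1}{40} \cdot 39} = - \frac{5307}{1295 + \frac{39}{20}} = - \frac{5307}{\frac{25939}{20}} = \left(-5307\right) \frac{20}{25939} = - \frac{106140}{25939}$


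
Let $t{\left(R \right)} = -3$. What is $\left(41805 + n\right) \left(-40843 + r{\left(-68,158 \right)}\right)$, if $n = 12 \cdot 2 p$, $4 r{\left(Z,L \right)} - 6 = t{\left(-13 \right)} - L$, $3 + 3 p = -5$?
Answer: $- \frac{6825780507}{4} \approx -1.7064 \cdot 10^{9}$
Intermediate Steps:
$p = - \frac{8}{3}$ ($p = -1 + \frac{1}{3} \left(-5\right) = -1 - \frac{5}{3} = - \frac{8}{3} \approx -2.6667$)
$r{\left(Z,L \right)} = \frac{3}{4} - \frac{L}{4}$ ($r{\left(Z,L \right)} = \frac{3}{2} + \frac{-3 - L}{4} = \frac{3}{2} - \left(\frac{3}{4} + \frac{L}{4}\right) = \frac{3}{4} - \frac{L}{4}$)
$n = -64$ ($n = 12 \cdot 2 \left(- \frac{8}{3}\right) = 24 \left(- \frac{8}{3}\right) = -64$)
$\left(41805 + n\right) \left(-40843 + r{\left(-68,158 \right)}\right) = \left(41805 - 64\right) \left(-40843 + \left(\frac{3}{4} - \frac{79}{2}\right)\right) = 41741 \left(-40843 + \left(\frac{3}{4} - \frac{79}{2}\right)\right) = 41741 \left(-40843 - \frac{155}{4}\right) = 41741 \left(- \frac{163527}{4}\right) = - \frac{6825780507}{4}$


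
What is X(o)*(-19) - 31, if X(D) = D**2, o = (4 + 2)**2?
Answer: -24655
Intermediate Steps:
o = 36 (o = 6**2 = 36)
X(o)*(-19) - 31 = 36**2*(-19) - 31 = 1296*(-19) - 31 = -24624 - 31 = -24655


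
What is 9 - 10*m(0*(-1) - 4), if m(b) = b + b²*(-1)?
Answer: 209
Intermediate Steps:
m(b) = b - b²
9 - 10*m(0*(-1) - 4) = 9 - 10*(0*(-1) - 4)*(1 - (0*(-1) - 4)) = 9 - 10*(0 - 4)*(1 - (0 - 4)) = 9 - (-40)*(1 - 1*(-4)) = 9 - (-40)*(1 + 4) = 9 - (-40)*5 = 9 - 10*(-20) = 9 + 200 = 209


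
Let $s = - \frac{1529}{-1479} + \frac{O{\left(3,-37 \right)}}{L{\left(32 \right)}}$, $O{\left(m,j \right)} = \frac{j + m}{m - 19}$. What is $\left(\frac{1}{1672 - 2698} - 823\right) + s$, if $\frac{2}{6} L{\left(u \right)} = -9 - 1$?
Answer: $- \frac{16632064711}{20232720} \approx -822.04$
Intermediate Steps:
$L{\left(u \right)} = -30$ ($L{\left(u \right)} = 3 \left(-9 - 1\right) = 3 \left(-10\right) = -30$)
$O{\left(m,j \right)} = \frac{j + m}{-19 + m}$
$s = \frac{113939}{118320}$ ($s = - \frac{1529}{-1479} + \frac{\frac{1}{-19 + 3} \left(-37 + 3\right)}{-30} = \left(-1529\right) \left(- \frac{1}{1479}\right) + \frac{1}{-16} \left(-34\right) \left(- \frac{1}{30}\right) = \frac{1529}{1479} + \left(- \frac{1}{16}\right) \left(-34\right) \left(- \frac{1}{30}\right) = \frac{1529}{1479} + \frac{17}{8} \left(- \frac{1}{30}\right) = \frac{1529}{1479} - \frac{17}{240} = \frac{113939}{118320} \approx 0.96297$)
$\left(\frac{1}{1672 - 2698} - 823\right) + s = \left(\frac{1}{1672 - 2698} - 823\right) + \frac{113939}{118320} = \left(\frac{1}{-1026} - 823\right) + \frac{113939}{118320} = \left(- \frac{1}{1026} - 823\right) + \frac{113939}{118320} = - \frac{844399}{1026} + \frac{113939}{118320} = - \frac{16632064711}{20232720}$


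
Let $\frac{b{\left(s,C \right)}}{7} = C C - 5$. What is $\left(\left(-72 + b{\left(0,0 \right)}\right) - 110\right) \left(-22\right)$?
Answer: $4774$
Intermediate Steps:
$b{\left(s,C \right)} = -35 + 7 C^{2}$ ($b{\left(s,C \right)} = 7 \left(C C - 5\right) = 7 \left(C^{2} - 5\right) = 7 \left(-5 + C^{2}\right) = -35 + 7 C^{2}$)
$\left(\left(-72 + b{\left(0,0 \right)}\right) - 110\right) \left(-22\right) = \left(\left(-72 - \left(35 - 7 \cdot 0^{2}\right)\right) - 110\right) \left(-22\right) = \left(\left(-72 + \left(-35 + 7 \cdot 0\right)\right) - 110\right) \left(-22\right) = \left(\left(-72 + \left(-35 + 0\right)\right) - 110\right) \left(-22\right) = \left(\left(-72 - 35\right) - 110\right) \left(-22\right) = \left(-107 - 110\right) \left(-22\right) = \left(-217\right) \left(-22\right) = 4774$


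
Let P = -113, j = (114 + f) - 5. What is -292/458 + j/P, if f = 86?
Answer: -61153/25877 ≈ -2.3632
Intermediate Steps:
j = 195 (j = (114 + 86) - 5 = 200 - 5 = 195)
-292/458 + j/P = -292/458 + 195/(-113) = -292*1/458 + 195*(-1/113) = -146/229 - 195/113 = -61153/25877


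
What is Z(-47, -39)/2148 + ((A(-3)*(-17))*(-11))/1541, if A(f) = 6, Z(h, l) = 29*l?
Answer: 222395/1103356 ≈ 0.20156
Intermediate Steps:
Z(-47, -39)/2148 + ((A(-3)*(-17))*(-11))/1541 = (29*(-39))/2148 + ((6*(-17))*(-11))/1541 = -1131*1/2148 - 102*(-11)*(1/1541) = -377/716 + 1122*(1/1541) = -377/716 + 1122/1541 = 222395/1103356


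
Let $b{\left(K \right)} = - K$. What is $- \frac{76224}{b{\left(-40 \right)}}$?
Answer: $- \frac{9528}{5} \approx -1905.6$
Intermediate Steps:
$- \frac{76224}{b{\left(-40 \right)}} = - \frac{76224}{\left(-1\right) \left(-40\right)} = - \frac{76224}{40} = \left(-76224\right) \frac{1}{40} = - \frac{9528}{5}$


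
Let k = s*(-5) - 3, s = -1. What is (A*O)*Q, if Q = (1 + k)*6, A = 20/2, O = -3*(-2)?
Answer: 1080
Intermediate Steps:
O = 6
A = 10 (A = 20*(½) = 10)
k = 2 (k = -1*(-5) - 3 = 5 - 3 = 2)
Q = 18 (Q = (1 + 2)*6 = 3*6 = 18)
(A*O)*Q = (10*6)*18 = 60*18 = 1080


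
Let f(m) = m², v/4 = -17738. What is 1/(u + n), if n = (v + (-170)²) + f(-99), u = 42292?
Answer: 1/10041 ≈ 9.9592e-5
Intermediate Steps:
v = -70952 (v = 4*(-17738) = -70952)
n = -32251 (n = (-70952 + (-170)²) + (-99)² = (-70952 + 28900) + 9801 = -42052 + 9801 = -32251)
1/(u + n) = 1/(42292 - 32251) = 1/10041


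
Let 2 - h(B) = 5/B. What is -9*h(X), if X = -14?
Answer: -297/14 ≈ -21.214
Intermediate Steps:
h(B) = 2 - 5/B
-9*h(X) = -9*(2 - 5/(-14)) = -9*(2 - 5*(-1/14)) = -9*(2 + 5/14) = -9*33/14 = -297/14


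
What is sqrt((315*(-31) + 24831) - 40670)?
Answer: 2*I*sqrt(6401) ≈ 160.01*I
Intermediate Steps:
sqrt((315*(-31) + 24831) - 40670) = sqrt((-9765 + 24831) - 40670) = sqrt(15066 - 40670) = sqrt(-25604) = 2*I*sqrt(6401)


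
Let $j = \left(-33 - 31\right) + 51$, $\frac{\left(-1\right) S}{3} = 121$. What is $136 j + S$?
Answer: $-2131$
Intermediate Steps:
$S = -363$ ($S = \left(-3\right) 121 = -363$)
$j = -13$ ($j = -64 + 51 = -13$)
$136 j + S = 136 \left(-13\right) - 363 = -1768 - 363 = -2131$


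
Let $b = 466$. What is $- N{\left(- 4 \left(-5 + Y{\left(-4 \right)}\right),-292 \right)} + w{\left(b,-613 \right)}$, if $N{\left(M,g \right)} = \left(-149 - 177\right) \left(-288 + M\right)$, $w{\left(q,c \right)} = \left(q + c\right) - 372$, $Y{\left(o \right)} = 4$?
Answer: $-93103$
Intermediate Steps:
$w{\left(q,c \right)} = -372 + c + q$ ($w{\left(q,c \right)} = \left(c + q\right) - 372 = -372 + c + q$)
$N{\left(M,g \right)} = 93888 - 326 M$ ($N{\left(M,g \right)} = - 326 \left(-288 + M\right) = 93888 - 326 M$)
$- N{\left(- 4 \left(-5 + Y{\left(-4 \right)}\right),-292 \right)} + w{\left(b,-613 \right)} = - (93888 - 326 \left(- 4 \left(-5 + 4\right)\right)) - 519 = - (93888 - 326 \left(\left(-4\right) \left(-1\right)\right)) - 519 = - (93888 - 1304) - 519 = \left(-1\right) 92584 - 519 = -92584 - 519 = -93103$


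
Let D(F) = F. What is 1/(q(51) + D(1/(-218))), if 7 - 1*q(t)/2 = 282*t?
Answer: -218/6267501 ≈ -3.4783e-5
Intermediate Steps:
q(t) = 14 - 564*t
1/(q(51) + D(1/(-218))) = 1/((14 - 564*51) + 1/(-218)) = 1/((14 - 28764) - 1/218) = 1/(-28750 - 1/218) = 1/(-6267501/218) = -218/6267501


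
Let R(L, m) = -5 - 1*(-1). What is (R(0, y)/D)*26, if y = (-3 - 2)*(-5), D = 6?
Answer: -52/3 ≈ -17.333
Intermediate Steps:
y = 25 (y = -5*(-5) = 25)
R(L, m) = -4 (R(L, m) = -5 + 1 = -4)
(R(0, y)/D)*26 = (-4/6)*26 = ((1/6)*(-4))*26 = -2/3*26 = -52/3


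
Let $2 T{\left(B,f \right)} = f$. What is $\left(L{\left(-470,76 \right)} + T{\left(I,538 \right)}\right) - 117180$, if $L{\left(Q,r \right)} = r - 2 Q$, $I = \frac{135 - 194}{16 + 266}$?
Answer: $-115895$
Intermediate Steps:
$I = - \frac{59}{282} \approx -0.20922$
$T{\left(B,f \right)} = \frac{f}{2}$
$\left(L{\left(-470,76 \right)} + T{\left(I,538 \right)}\right) - 117180 = \left(\left(76 - -940\right) + \frac{1}{2} \cdot 538\right) - 117180 = \left(\left(76 + 940\right) + 269\right) - 117180 = \left(1016 + 269\right) - 117180 = 1285 - 117180 = -115895$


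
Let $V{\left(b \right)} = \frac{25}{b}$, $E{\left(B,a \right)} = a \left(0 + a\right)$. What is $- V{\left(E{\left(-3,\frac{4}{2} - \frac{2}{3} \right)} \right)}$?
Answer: $- \frac{225}{16} \approx -14.063$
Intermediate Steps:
$E{\left(B,a \right)} = a^{2}$ ($E{\left(B,a \right)} = a a = a^{2}$)
$- V{\left(E{\left(-3,\frac{4}{2} - \frac{2}{3} \right)} \right)} = - \frac{25}{\left(\frac{4}{2} - \frac{2}{3}\right)^{2}} = - \frac{25}{\left(4 \cdot \frac{1}{2} - \frac{2}{3}\right)^{2}} = - \frac{25}{\left(2 - \frac{2}{3}\right)^{2}} = - \frac{25}{\left(\frac{4}{3}\right)^{2}} = - \frac{25}{\frac{16}{9}} = - \frac{25 \cdot 9}{16} = \left(-1\right) \frac{225}{16} = - \frac{225}{16}$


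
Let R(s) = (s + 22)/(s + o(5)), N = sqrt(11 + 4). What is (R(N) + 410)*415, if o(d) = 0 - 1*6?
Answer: 167245 - 1660*sqrt(15)/3 ≈ 1.6510e+5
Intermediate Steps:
o(d) = -6 (o(d) = 0 - 6 = -6)
N = sqrt(15) ≈ 3.8730
R(s) = (22 + s)/(-6 + s) (R(s) = (s + 22)/(s - 6) = (22 + s)/(-6 + s))
(R(N) + 410)*415 = ((22 + sqrt(15))/(-6 + sqrt(15)) + 410)*415 = (410 + (22 + sqrt(15))/(-6 + sqrt(15)))*415 = 170150 + 415*(22 + sqrt(15))/(-6 + sqrt(15))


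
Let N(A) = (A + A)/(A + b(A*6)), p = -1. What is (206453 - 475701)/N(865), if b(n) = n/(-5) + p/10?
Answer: 116517072/4325 ≈ 26940.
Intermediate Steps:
b(n) = -1/10 - n/5 (b(n) = n/(-5) - 1/10 = n*(-1/5) - 1*1/10 = -n/5 - 1/10 = -1/10 - n/5)
N(A) = 2*A/(-1/10 - A/5) (N(A) = (A + A)/(A + (-1/10 - A*6/5)) = (2*A)/(A + (-1/10 - 6*A/5)) = (2*A)/(-1/10 - A/5) = 2*A/(-1/10 - A/5))
(206453 - 475701)/N(865) = (206453 - 475701)/((-20*865/(1 + 2*865))) = -269248/((-20*865/(1 + 1730))) = -269248/((-20*865/1731)) = -269248/((-20*865*1/1731)) = -269248/(-17300/1731) = -269248*(-1731/17300) = 116517072/4325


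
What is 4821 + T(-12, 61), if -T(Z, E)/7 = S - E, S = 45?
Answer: 4933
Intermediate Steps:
T(Z, E) = -315 + 7*E (T(Z, E) = -7*(45 - E) = -315 + 7*E)
4821 + T(-12, 61) = 4821 + (-315 + 7*61) = 4821 + (-315 + 427) = 4821 + 112 = 4933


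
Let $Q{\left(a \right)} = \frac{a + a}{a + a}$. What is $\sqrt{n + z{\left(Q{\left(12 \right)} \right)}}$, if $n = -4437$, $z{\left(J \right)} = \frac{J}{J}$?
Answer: $2 i \sqrt{1109} \approx 66.603 i$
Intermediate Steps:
$Q{\left(a \right)} = 1$ ($Q{\left(a \right)} = \frac{2 a}{2 a} = 2 a \frac{1}{2 a} = 1$)
$z{\left(J \right)} = 1$
$\sqrt{n + z{\left(Q{\left(12 \right)} \right)}} = \sqrt{-4437 + 1} = \sqrt{-4436} = 2 i \sqrt{1109}$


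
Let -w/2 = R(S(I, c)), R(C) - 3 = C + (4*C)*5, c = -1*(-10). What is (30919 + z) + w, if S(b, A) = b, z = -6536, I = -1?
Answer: 24419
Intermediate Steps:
c = 10
R(C) = 3 + 21*C (R(C) = 3 + (C + (4*C)*5) = 3 + (C + 20*C) = 3 + 21*C)
w = 36 (w = -2*(3 + 21*(-1)) = -2*(3 - 21) = -2*(-18) = 36)
(30919 + z) + w = (30919 - 6536) + 36 = 24383 + 36 = 24419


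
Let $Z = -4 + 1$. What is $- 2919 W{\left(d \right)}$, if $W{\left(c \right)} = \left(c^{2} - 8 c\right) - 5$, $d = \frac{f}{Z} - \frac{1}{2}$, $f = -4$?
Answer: $\frac{384335}{12} \approx 32028.0$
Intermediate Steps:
$Z = -3$
$d = \frac{5}{6}$ ($d = - \frac{4}{-3} - \frac{1}{2} = \left(-4\right) \left(- \frac{1}{3}\right) - \frac{1}{2} = \frac{4}{3} - \frac{1}{2} = \frac{5}{6} \approx 0.83333$)
$W{\left(c \right)} = -5 + c^{2} - 8 c$
$- 2919 W{\left(d \right)} = - 2919 \left(-5 + \left(\frac{5}{6}\right)^{2} - \frac{20}{3}\right) = - 2919 \left(-5 + \frac{25}{36} - \frac{20}{3}\right) = \left(-2919\right) \left(- \frac{395}{36}\right) = \frac{384335}{12}$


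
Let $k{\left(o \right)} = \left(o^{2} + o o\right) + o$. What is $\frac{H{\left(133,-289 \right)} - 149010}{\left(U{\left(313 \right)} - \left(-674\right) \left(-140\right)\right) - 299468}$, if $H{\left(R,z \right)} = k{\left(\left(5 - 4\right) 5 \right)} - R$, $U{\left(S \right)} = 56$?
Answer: $\frac{37272}{98443} \approx 0.37861$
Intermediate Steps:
$k{\left(o \right)} = o + 2 o^{2}$ ($k{\left(o \right)} = \left(o^{2} + o^{2}\right) + o = 2 o^{2} + o = o + 2 o^{2}$)
$H{\left(R,z \right)} = 55 - R$ ($H{\left(R,z \right)} = \left(5 - 4\right) 5 \left(1 + 2 \left(5 - 4\right) 5\right) - R = 1 \cdot 5 \left(1 + 2 \cdot 1 \cdot 5\right) - R = 5 \left(1 + 2 \cdot 5\right) - R = 5 \left(1 + 10\right) - R = 5 \cdot 11 - R = 55 - R$)
$\frac{H{\left(133,-289 \right)} - 149010}{\left(U{\left(313 \right)} - \left(-674\right) \left(-140\right)\right) - 299468} = \frac{\left(55 - 133\right) - 149010}{\left(56 - \left(-674\right) \left(-140\right)\right) - 299468} = \frac{\left(55 - 133\right) - 149010}{\left(56 - 94360\right) - 299468} = \frac{-78 - 149010}{\left(56 - 94360\right) - 299468} = - \frac{149088}{-94304 - 299468} = - \frac{149088}{-393772} = \left(-149088\right) \left(- \frac{1}{393772}\right) = \frac{37272}{98443}$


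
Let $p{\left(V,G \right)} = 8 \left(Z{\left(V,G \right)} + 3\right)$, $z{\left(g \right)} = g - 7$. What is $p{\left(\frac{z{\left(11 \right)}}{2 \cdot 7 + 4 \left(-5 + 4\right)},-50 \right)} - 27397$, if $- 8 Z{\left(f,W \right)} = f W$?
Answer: $-27353$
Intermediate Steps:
$z{\left(g \right)} = -7 + g$
$Z{\left(f,W \right)} = - \frac{W f}{8}$ ($Z{\left(f,W \right)} = - \frac{f W}{8} = - \frac{W f}{8}$)
$p{\left(V,G \right)} = 24 - G V$ ($p{\left(V,G \right)} = 8 \left(- \frac{G V}{8} + 3\right) = 8 \left(3 - \frac{G V}{8}\right) = 24 - G V$)
$p{\left(\frac{z{\left(11 \right)}}{2 \cdot 7 + 4 \left(-5 + 4\right)},-50 \right)} - 27397 = \left(24 - - 50 \frac{-7 + 11}{2 \cdot 7 + 4 \left(-5 + 4\right)}\right) - 27397 = \left(24 - - 50 \frac{4}{14 + 4 \left(-1\right)}\right) - 27397 = \left(24 - - 50 \frac{4}{14 - 4}\right) - 27397 = \left(24 - - 50 \cdot \frac{4}{10}\right) - 27397 = \left(24 - - 50 \cdot 4 \cdot \frac{1}{10}\right) - 27397 = \left(24 - \left(-50\right) \frac{2}{5}\right) - 27397 = \left(24 + 20\right) - 27397 = 44 - 27397 = -27353$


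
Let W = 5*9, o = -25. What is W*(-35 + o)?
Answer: -2700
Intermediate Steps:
W = 45
W*(-35 + o) = 45*(-35 - 25) = 45*(-60) = -2700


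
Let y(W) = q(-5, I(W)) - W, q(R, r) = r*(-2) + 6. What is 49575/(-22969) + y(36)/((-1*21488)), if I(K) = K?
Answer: -31262493/14516408 ≈ -2.1536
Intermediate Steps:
q(R, r) = 6 - 2*r (q(R, r) = -2*r + 6 = 6 - 2*r)
y(W) = 6 - 3*W (y(W) = (6 - 2*W) - W = 6 - 3*W)
49575/(-22969) + y(36)/((-1*21488)) = 49575/(-22969) + (6 - 3*36)/((-1*21488)) = 49575*(-1/22969) + (6 - 108)/(-21488) = -49575/22969 - 102*(-1/21488) = -49575/22969 + 3/632 = -31262493/14516408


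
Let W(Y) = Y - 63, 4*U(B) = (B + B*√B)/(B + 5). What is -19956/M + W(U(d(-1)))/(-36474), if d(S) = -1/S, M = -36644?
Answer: 2190541987/4009659768 ≈ 0.54632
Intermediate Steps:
U(B) = (B + B^(3/2))/(4*(5 + B)) (U(B) = ((B + B*√B)/(B + 5))/4 = ((B + B^(3/2))/(5 + B))/4 = (B + B^(3/2))/(4*(5 + B)))
W(Y) = -63 + Y
-19956/M + W(U(d(-1)))/(-36474) = -19956/(-36644) + (-63 + (-1/(-1) + (-1/(-1))^(3/2))/(4*(5 - 1/(-1))))/(-36474) = -19956*(-1/36644) + (-63 + (-1*(-1) + (-1*(-1))^(3/2))/(4*(5 - 1*(-1))))*(-1/36474) = 4989/9161 + (-63 + (1 + 1^(3/2))/(4*(5 + 1)))*(-1/36474) = 4989/9161 + (-63 + (¼)*(1 + 1)/6)*(-1/36474) = 4989/9161 + (-63 + (¼)*(⅙)*2)*(-1/36474) = 4989/9161 + (-63 + 1/12)*(-1/36474) = 4989/9161 - 755/12*(-1/36474) = 4989/9161 + 755/437688 = 2190541987/4009659768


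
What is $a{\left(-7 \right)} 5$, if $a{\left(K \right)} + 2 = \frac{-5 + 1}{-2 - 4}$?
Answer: $- \frac{20}{3} \approx -6.6667$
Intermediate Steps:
$a{\left(K \right)} = - \frac{4}{3}$ ($a{\left(K \right)} = -2 + \frac{-5 + 1}{-2 - 4} = -2 - \frac{4}{-6} = -2 - - \frac{2}{3} = -2 + \frac{2}{3} = - \frac{4}{3}$)
$a{\left(-7 \right)} 5 = \left(- \frac{4}{3}\right) 5 = - \frac{20}{3}$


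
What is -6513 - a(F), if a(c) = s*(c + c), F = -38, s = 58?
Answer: -2105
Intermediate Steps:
a(c) = 116*c (a(c) = 58*(c + c) = 58*(2*c) = 116*c)
-6513 - a(F) = -6513 - 116*(-38) = -6513 - 1*(-4408) = -6513 + 4408 = -2105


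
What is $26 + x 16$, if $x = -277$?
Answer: $-4406$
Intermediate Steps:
$26 + x 16 = 26 - 4432 = -4406$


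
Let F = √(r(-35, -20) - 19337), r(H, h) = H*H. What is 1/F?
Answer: -I*√283/2264 ≈ -0.0074305*I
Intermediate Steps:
r(H, h) = H²
F = 8*I*√283 (F = √((-35)² - 19337) = √(1225 - 19337) = √(-18112) = 8*I*√283 ≈ 134.58*I)
1/F = 1/(8*I*√283) = -I*√283/2264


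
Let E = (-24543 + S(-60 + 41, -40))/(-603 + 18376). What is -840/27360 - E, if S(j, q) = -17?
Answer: 5475269/4052244 ≈ 1.3512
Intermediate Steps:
E = -24560/17773 (E = (-24543 - 17)/(-603 + 18376) = -24560/17773 ≈ -1.3819)
-840/27360 - E = -840/27360 - 1*(-24560/17773) = -840*1/27360 + 24560/17773 = -7/228 + 24560/17773 = 5475269/4052244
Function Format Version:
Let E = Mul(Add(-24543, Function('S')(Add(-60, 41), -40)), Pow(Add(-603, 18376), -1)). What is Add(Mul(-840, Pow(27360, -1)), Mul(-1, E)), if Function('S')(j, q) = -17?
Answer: Rational(5475269, 4052244) ≈ 1.3512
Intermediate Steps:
E = Rational(-24560, 17773) (E = Mul(Add(-24543, -17), Pow(Add(-603, 18376), -1)) = Mul(-24560, Pow(17773, -1)) = Mul(-24560, Rational(1, 17773)) = Rational(-24560, 17773) ≈ -1.3819)
Add(Mul(-840, Pow(27360, -1)), Mul(-1, E)) = Add(Mul(-840, Pow(27360, -1)), Mul(-1, Rational(-24560, 17773))) = Add(Mul(-840, Rational(1, 27360)), Rational(24560, 17773)) = Add(Rational(-7, 228), Rational(24560, 17773)) = Rational(5475269, 4052244)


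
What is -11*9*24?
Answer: -2376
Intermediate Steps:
-11*9*24 = -99*24 = -2376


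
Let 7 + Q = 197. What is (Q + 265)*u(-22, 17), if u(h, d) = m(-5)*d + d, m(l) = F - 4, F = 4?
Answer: 7735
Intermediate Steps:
Q = 190 (Q = -7 + 197 = 190)
m(l) = 0 (m(l) = 4 - 4 = 0)
u(h, d) = d (u(h, d) = 0*d + d = 0 + d = d)
(Q + 265)*u(-22, 17) = (190 + 265)*17 = 455*17 = 7735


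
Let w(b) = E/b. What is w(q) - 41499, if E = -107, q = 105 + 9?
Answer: -4730993/114 ≈ -41500.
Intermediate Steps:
q = 114
w(b) = -107/b
w(q) - 41499 = -107/114 - 41499 = -4730993/114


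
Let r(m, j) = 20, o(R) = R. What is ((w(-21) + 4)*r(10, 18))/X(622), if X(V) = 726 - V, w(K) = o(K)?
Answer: -85/26 ≈ -3.2692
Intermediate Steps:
w(K) = K
((w(-21) + 4)*r(10, 18))/X(622) = ((-21 + 4)*20)/(726 - 1*622) = (-17*20)/(726 - 622) = -340/104 = -340*1/104 = -85/26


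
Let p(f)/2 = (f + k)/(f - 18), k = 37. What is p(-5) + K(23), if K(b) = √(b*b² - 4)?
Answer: -64/23 + √12163 ≈ 107.50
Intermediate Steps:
p(f) = 2*(37 + f)/(-18 + f) (p(f) = 2*((f + 37)/(f - 18)) = 2*((37 + f)/(-18 + f)) = 2*(37 + f)/(-18 + f))
K(b) = √(-4 + b³) (K(b) = √(b³ - 4) = √(-4 + b³))
p(-5) + K(23) = 2*(37 - 5)/(-18 - 5) + √(-4 + 23³) = 2*32/(-23) + √(-4 + 12167) = 2*(-1/23)*32 + √12163 = -64/23 + √12163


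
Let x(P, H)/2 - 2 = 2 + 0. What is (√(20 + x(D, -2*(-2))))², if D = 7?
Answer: 28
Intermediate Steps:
x(P, H) = 8 (x(P, H) = 4 + 2*(2 + 0) = 4 + 2*2 = 4 + 4 = 8)
(√(20 + x(D, -2*(-2))))² = (√(20 + 8))² = (√28)² = (2*√7)² = 28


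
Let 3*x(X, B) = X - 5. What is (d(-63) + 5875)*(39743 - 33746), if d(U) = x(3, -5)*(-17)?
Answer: 35300341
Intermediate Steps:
x(X, B) = -5/3 + X/3 (x(X, B) = (X - 5)/3 = (-5 + X)/3 = -5/3 + X/3)
d(U) = 34/3 (d(U) = (-5/3 + (1/3)*3)*(-17) = (-5/3 + 1)*(-17) = -2/3*(-17) = 34/3)
(d(-63) + 5875)*(39743 - 33746) = (34/3 + 5875)*(39743 - 33746) = (17659/3)*5997 = 35300341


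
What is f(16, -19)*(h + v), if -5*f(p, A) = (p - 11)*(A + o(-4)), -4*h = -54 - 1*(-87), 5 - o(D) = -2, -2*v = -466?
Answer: 2697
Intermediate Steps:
v = 233 (v = -½*(-466) = 233)
o(D) = 7 (o(D) = 5 - 1*(-2) = 5 + 2 = 7)
h = -33/4 (h = -(-54 - 1*(-87))/4 = -(-54 + 87)/4 = -¼*33 = -33/4 ≈ -8.2500)
f(p, A) = -(-11 + p)*(7 + A)/5 (f(p, A) = -(p - 11)*(A + 7)/5 = -(-11 + p)*(7 + A)/5)
f(16, -19)*(h + v) = (77/5 - 7/5*16 + (11/5)*(-19) - ⅕*(-19)*16)*(-33/4 + 233) = (77/5 - 112/5 - 209/5 + 304/5)*(899/4) = 12*(899/4) = 2697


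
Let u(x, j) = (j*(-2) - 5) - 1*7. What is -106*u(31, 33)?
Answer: 8268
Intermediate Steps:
u(x, j) = -12 - 2*j (u(x, j) = (-2*j - 5) - 7 = (-5 - 2*j) - 7 = -12 - 2*j)
-106*u(31, 33) = -106*(-12 - 2*33) = -106*(-12 - 66) = -106*(-78) = 8268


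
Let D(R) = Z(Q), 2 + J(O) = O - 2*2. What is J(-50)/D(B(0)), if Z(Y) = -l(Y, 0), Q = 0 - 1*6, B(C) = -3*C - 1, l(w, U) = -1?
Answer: -56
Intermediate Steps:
J(O) = -6 + O (J(O) = -2 + (O - 2*2) = -2 + (O - 4) = -2 + (-4 + O) = -6 + O)
B(C) = -1 - 3*C
Q = -6 (Q = 0 - 6 = -6)
Z(Y) = 1 (Z(Y) = -1*(-1) = 1)
D(R) = 1
J(-50)/D(B(0)) = (-6 - 50)/1 = -56*1 = -56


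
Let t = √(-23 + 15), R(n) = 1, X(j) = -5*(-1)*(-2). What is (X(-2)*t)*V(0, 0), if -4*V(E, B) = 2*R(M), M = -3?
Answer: 10*I*√2 ≈ 14.142*I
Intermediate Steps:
X(j) = -10 (X(j) = 5*(-2) = -10)
V(E, B) = -½ (V(E, B) = -1/2 = -¼*2 = -½)
t = 2*I*√2 (t = √(-8) = 2*I*√2 ≈ 2.8284*I)
(X(-2)*t)*V(0, 0) = -20*I*√2*(-½) = 10*I*√2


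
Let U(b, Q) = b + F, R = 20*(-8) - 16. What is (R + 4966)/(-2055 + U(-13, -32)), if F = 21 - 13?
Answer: -479/206 ≈ -2.3252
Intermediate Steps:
F = 8
R = -176 (R = -160 - 16 = -176)
U(b, Q) = 8 + b (U(b, Q) = b + 8 = 8 + b)
(R + 4966)/(-2055 + U(-13, -32)) = (-176 + 4966)/(-2055 + (8 - 13)) = 4790/(-2055 - 5) = 4790/(-2060) = 4790*(-1/2060) = -479/206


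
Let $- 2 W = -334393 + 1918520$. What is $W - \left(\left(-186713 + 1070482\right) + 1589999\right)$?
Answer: $- \frac{6531663}{2} \approx -3.2658 \cdot 10^{6}$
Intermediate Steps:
$W = - \frac{1584127}{2}$ ($W = - \frac{-334393 + 1918520}{2} = \left(- \frac{1}{2}\right) 1584127 = - \frac{1584127}{2} \approx -7.9206 \cdot 10^{5}$)
$W - \left(\left(-186713 + 1070482\right) + 1589999\right) = - \frac{1584127}{2} - \left(\left(-186713 + 1070482\right) + 1589999\right) = - \frac{1584127}{2} - \left(883769 + 1589999\right) = - \frac{1584127}{2} - 2473768 = - \frac{6531663}{2}$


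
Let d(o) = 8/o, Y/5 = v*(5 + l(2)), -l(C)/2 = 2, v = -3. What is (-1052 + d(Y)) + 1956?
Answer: 13552/15 ≈ 903.47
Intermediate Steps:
l(C) = -4 (l(C) = -2*2 = -4)
Y = -15 (Y = 5*(-3*(5 - 4)) = 5*(-3*1) = 5*(-3) = -15)
(-1052 + d(Y)) + 1956 = (-1052 + 8/(-15)) + 1956 = (-1052 + 8*(-1/15)) + 1956 = (-1052 - 8/15) + 1956 = -15788/15 + 1956 = 13552/15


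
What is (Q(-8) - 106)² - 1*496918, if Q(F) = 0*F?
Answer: -485682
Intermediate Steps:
Q(F) = 0
(Q(-8) - 106)² - 1*496918 = (0 - 106)² - 1*496918 = (-106)² - 496918 = 11236 - 496918 = -485682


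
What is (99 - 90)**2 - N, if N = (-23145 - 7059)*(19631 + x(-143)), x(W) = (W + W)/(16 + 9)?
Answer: 14814731781/25 ≈ 5.9259e+8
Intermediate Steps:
x(W) = 2*W/25 (x(W) = (2*W)/25 = (2*W)*(1/25) = 2*W/25)
N = -14814729756/25 (N = (-23145 - 7059)*(19631 + (2/25)*(-143)) = -30204*(19631 - 286/25) = -30204*490489/25 = -14814729756/25 ≈ -5.9259e+8)
(99 - 90)**2 - N = (99 - 90)**2 - 1*(-14814729756/25) = 9**2 + 14814729756/25 = 81 + 14814729756/25 = 14814731781/25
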